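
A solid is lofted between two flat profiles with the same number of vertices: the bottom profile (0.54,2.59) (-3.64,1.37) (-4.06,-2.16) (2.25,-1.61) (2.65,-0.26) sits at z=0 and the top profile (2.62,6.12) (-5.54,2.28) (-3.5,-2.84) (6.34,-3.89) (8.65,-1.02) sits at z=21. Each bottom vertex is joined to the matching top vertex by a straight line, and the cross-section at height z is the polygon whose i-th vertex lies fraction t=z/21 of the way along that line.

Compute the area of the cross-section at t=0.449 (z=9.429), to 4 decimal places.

Area at t=0.449: 47.0754

Cross-section at t=0.449: each vertex is (1-t)·p0[i] + t·p1[i].
  v1: (1-0.449)·(0.54,2.59) + 0.449·(2.62,6.12) = (1.4739,4.1750)
  v2: (1-0.449)·(-3.64,1.37) + 0.449·(-5.54,2.28) = (-4.4931,1.7786)
  v3: (1-0.449)·(-4.06,-2.16) + 0.449·(-3.5,-2.84) = (-3.8086,-2.4653)
  v4: (1-0.449)·(2.25,-1.61) + 0.449·(6.34,-3.89) = (4.0864,-2.6337)
  v5: (1-0.449)·(2.65,-0.26) + 0.449·(8.65,-1.02) = (5.3440,-0.6012)
Shoelace sum Σ(x_i·y_{i+1} − x_{i+1}·y_i):
  i=1: 1.4739·1.7786 − -4.4931·4.1750 = +21.3801 (running +21.3801)
  i=2: -4.4931·-2.4653 − -3.8086·1.7786 = +17.8508 (running +39.2309)
  i=3: -3.8086·-2.6337 − 4.0864·-2.4653 = +20.1050 (running +59.3358)
  i=4: 4.0864·-0.6012 − 5.3440·-2.6337 = +11.6177 (running +70.9535)
  i=5: 5.3440·4.1750 − 1.4739·-0.6012 = +23.1972 (running +94.1507)
Area = |Σ|/2 = |94.1507|/2 = 47.0754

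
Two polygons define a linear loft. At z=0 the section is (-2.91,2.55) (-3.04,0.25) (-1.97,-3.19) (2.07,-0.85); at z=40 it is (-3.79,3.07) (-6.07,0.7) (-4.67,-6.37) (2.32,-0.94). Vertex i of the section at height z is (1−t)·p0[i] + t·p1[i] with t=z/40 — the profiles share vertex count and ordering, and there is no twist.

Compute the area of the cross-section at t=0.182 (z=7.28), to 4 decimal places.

Area at t=0.182: 17.9358

Cross-section at t=0.182: each vertex is (1-t)·p0[i] + t·p1[i].
  v1: (1-0.182)·(-2.91,2.55) + 0.182·(-3.79,3.07) = (-3.0702,2.6446)
  v2: (1-0.182)·(-3.04,0.25) + 0.182·(-6.07,0.7) = (-3.5915,0.3319)
  v3: (1-0.182)·(-1.97,-3.19) + 0.182·(-4.67,-6.37) = (-2.4614,-3.7688)
  v4: (1-0.182)·(2.07,-0.85) + 0.182·(2.32,-0.94) = (2.1155,-0.8664)
Shoelace sum Σ(x_i·y_{i+1} − x_{i+1}·y_i):
  i=1: -3.0702·0.3319 − -3.5915·2.6446 = +8.4791 (running +8.4791)
  i=2: -3.5915·-3.7688 − -2.4614·0.3319 = +14.3523 (running +22.8314)
  i=3: -2.4614·-0.8664 − 2.1155·-3.7688 = +10.1053 (running +32.9367)
  i=4: 2.1155·2.6446 − -3.0702·-0.8664 = +2.9348 (running +35.8716)
Area = |Σ|/2 = |35.8716|/2 = 17.9358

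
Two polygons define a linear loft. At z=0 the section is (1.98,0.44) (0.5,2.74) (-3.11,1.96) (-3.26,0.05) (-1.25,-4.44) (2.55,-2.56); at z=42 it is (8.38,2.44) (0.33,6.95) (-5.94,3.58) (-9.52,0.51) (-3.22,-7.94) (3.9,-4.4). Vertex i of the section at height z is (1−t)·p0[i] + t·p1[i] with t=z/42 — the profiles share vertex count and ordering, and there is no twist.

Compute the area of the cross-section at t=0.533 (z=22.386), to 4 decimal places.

Cross-section at t=0.533: each vertex is (1-t)·p0[i] + t·p1[i].
  v1: (1-0.533)·(1.98,0.44) + 0.533·(8.38,2.44) = (5.3912,1.5060)
  v2: (1-0.533)·(0.5,2.74) + 0.533·(0.33,6.95) = (0.4094,4.9839)
  v3: (1-0.533)·(-3.11,1.96) + 0.533·(-5.94,3.58) = (-4.6184,2.8235)
  v4: (1-0.533)·(-3.26,0.05) + 0.533·(-9.52,0.51) = (-6.5966,0.2952)
  v5: (1-0.533)·(-1.25,-4.44) + 0.533·(-3.22,-7.94) = (-2.3000,-6.3055)
  v6: (1-0.533)·(2.55,-2.56) + 0.533·(3.9,-4.4) = (3.2695,-3.5407)
Shoelace sum Σ(x_i·y_{i+1} − x_{i+1}·y_i):
  i=1: 5.3912·4.9839 − 0.4094·1.5060 = +26.2528 (running +26.2528)
  i=2: 0.4094·2.8235 − -4.6184·4.9839 = +24.1736 (running +50.4265)
  i=3: -4.6184·0.2952 − -6.5966·2.8235 = +17.2619 (running +67.6884)
  i=4: -6.5966·-6.3055 − -2.3000·0.2952 = +42.2737 (running +109.9620)
  i=5: -2.3000·-3.5407 − 3.2695·-6.3055 = +28.7598 (running +138.7219)
  i=6: 3.2695·1.5060 − 5.3912·-3.5407 = +24.0127 (running +162.7345)
Area = |Σ|/2 = |162.7345|/2 = 81.3673

Area at t=0.533: 81.3673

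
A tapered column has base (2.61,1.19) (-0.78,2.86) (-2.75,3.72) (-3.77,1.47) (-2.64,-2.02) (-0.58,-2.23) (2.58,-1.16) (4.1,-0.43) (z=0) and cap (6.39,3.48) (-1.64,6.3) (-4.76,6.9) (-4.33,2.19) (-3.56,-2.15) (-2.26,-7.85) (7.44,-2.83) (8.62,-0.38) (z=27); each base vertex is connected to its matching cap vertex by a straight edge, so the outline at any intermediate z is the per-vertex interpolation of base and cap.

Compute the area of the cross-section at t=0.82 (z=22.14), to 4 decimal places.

Cross-section at t=0.82: each vertex is (1-t)·p0[i] + t·p1[i].
  v1: (1-0.82)·(2.61,1.19) + 0.82·(6.39,3.48) = (5.7096,3.0678)
  v2: (1-0.82)·(-0.78,2.86) + 0.82·(-1.64,6.3) = (-1.4852,5.6808)
  v3: (1-0.82)·(-2.75,3.72) + 0.82·(-4.76,6.9) = (-4.3982,6.3276)
  v4: (1-0.82)·(-3.77,1.47) + 0.82·(-4.33,2.19) = (-4.2292,2.0604)
  v5: (1-0.82)·(-2.64,-2.02) + 0.82·(-3.56,-2.15) = (-3.3944,-2.1266)
  v6: (1-0.82)·(-0.58,-2.23) + 0.82·(-2.26,-7.85) = (-1.9576,-6.8384)
  v7: (1-0.82)·(2.58,-1.16) + 0.82·(7.44,-2.83) = (6.5652,-2.5294)
  v8: (1-0.82)·(4.1,-0.43) + 0.82·(8.62,-0.38) = (7.8064,-0.3890)
Shoelace sum Σ(x_i·y_{i+1} − x_{i+1}·y_i):
  i=1: 5.7096·5.6808 − -1.4852·3.0678 = +36.9914 (running +36.9914)
  i=2: -1.4852·6.3276 − -4.3982·5.6808 = +15.5875 (running +52.5789)
  i=3: -4.3982·2.0604 − -4.2292·6.3276 = +17.6986 (running +70.2776)
  i=4: -4.2292·-2.1266 − -3.3944·2.0604 = +15.9876 (running +86.2652)
  i=5: -3.3944·-6.8384 − -1.9576·-2.1266 = +19.0492 (running +105.3144)
  i=6: -1.9576·-2.5294 − 6.5652·-6.8384 = +49.8470 (running +155.1615)
  i=7: 6.5652·-0.3890 − 7.8064·-2.5294 = +17.1916 (running +172.3531)
  i=8: 7.8064·3.0678 − 5.7096·-0.3890 = +26.1695 (running +198.5226)
Area = |Σ|/2 = |198.5226|/2 = 99.2613

Area at t=0.82: 99.2613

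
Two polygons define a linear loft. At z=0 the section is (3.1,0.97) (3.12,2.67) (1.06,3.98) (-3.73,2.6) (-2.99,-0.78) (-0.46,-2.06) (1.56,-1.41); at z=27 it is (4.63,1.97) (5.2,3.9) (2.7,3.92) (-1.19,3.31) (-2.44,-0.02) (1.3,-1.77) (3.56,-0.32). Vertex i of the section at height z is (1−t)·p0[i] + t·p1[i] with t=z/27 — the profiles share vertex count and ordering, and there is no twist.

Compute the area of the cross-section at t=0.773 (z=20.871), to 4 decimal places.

Area at t=0.773: 29.0237

Cross-section at t=0.773: each vertex is (1-t)·p0[i] + t·p1[i].
  v1: (1-0.773)·(3.1,0.97) + 0.773·(4.63,1.97) = (4.2827,1.7430)
  v2: (1-0.773)·(3.12,2.67) + 0.773·(5.2,3.9) = (4.7278,3.6208)
  v3: (1-0.773)·(1.06,3.98) + 0.773·(2.7,3.92) = (2.3277,3.9336)
  v4: (1-0.773)·(-3.73,2.6) + 0.773·(-1.19,3.31) = (-1.7666,3.1488)
  v5: (1-0.773)·(-2.99,-0.78) + 0.773·(-2.44,-0.02) = (-2.5648,-0.1925)
  v6: (1-0.773)·(-0.46,-2.06) + 0.773·(1.3,-1.77) = (0.9005,-1.8358)
  v7: (1-0.773)·(1.56,-1.41) + 0.773·(3.56,-0.32) = (3.1060,-0.5674)
Shoelace sum Σ(x_i·y_{i+1} − x_{i+1}·y_i):
  i=1: 4.2827·3.6208 − 4.7278·1.7430 = +7.2661 (running +7.2661)
  i=2: 4.7278·3.9336 − 2.3277·3.6208 = +10.1693 (running +17.4354)
  i=3: 2.3277·3.1488 − -1.7666·3.9336 = +14.2786 (running +31.7141)
  i=4: -1.7666·-0.1925 − -2.5648·3.1488 = +8.4164 (running +40.1305)
  i=5: -2.5648·-1.8358 − 0.9005·-0.1925 = +4.8820 (running +45.0125)
  i=6: 0.9005·-0.5674 − 3.1060·-1.8358 = +5.1911 (running +50.2036)
  i=7: 3.1060·1.7430 − 4.2827·-0.5674 = +7.8439 (running +58.0475)
Area = |Σ|/2 = |58.0475|/2 = 29.0237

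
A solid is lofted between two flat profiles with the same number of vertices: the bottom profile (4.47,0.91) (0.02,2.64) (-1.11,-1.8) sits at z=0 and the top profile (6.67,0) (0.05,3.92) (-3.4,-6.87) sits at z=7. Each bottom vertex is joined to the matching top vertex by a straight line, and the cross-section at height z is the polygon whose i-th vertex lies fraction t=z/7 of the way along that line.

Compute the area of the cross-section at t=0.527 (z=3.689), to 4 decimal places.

Cross-section at t=0.527: each vertex is (1-t)·p0[i] + t·p1[i].
  v1: (1-0.527)·(4.47,0.91) + 0.527·(6.67,0) = (5.6294,0.4304)
  v2: (1-0.527)·(0.02,2.64) + 0.527·(0.05,3.92) = (0.0358,3.3146)
  v3: (1-0.527)·(-1.11,-1.8) + 0.527·(-3.4,-6.87) = (-2.3168,-4.4719)
Shoelace sum Σ(x_i·y_{i+1} − x_{i+1}·y_i):
  i=1: 5.6294·3.3146 − 0.0358·0.4304 = +18.6436 (running +18.6436)
  i=2: 0.0358·-4.4719 − -2.3168·3.3146 = +7.5191 (running +26.1627)
  i=3: -2.3168·0.4304 − 5.6294·-4.4719 = +24.1768 (running +50.3395)
Area = |Σ|/2 = |50.3395|/2 = 25.1698

Area at t=0.527: 25.1698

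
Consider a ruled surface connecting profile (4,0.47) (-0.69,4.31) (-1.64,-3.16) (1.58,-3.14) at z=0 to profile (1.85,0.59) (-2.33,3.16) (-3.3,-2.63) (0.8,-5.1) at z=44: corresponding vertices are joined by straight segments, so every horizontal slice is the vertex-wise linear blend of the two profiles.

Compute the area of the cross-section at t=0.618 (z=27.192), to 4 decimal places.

Cross-section at t=0.618: each vertex is (1-t)·p0[i] + t·p1[i].
  v1: (1-0.618)·(4,0.47) + 0.618·(1.85,0.59) = (2.6713,0.5442)
  v2: (1-0.618)·(-0.69,4.31) + 0.618·(-2.33,3.16) = (-1.7035,3.5993)
  v3: (1-0.618)·(-1.64,-3.16) + 0.618·(-3.3,-2.63) = (-2.6659,-2.8325)
  v4: (1-0.618)·(1.58,-3.14) + 0.618·(0.8,-5.1) = (1.0980,-4.3513)
Shoelace sum Σ(x_i·y_{i+1} − x_{i+1}·y_i):
  i=1: 2.6713·3.5993 − -1.7035·0.5442 = +10.5418 (running +10.5418)
  i=2: -1.7035·-2.8325 − -2.6659·3.5993 = +14.4205 (running +24.9623)
  i=3: -2.6659·-4.3513 − 1.0980·-2.8325 = +14.7099 (running +39.6722)
  i=4: 1.0980·0.5442 − 2.6713·-4.3513 = +12.2210 (running +51.8932)
Area = |Σ|/2 = |51.8932|/2 = 25.9466

Area at t=0.618: 25.9466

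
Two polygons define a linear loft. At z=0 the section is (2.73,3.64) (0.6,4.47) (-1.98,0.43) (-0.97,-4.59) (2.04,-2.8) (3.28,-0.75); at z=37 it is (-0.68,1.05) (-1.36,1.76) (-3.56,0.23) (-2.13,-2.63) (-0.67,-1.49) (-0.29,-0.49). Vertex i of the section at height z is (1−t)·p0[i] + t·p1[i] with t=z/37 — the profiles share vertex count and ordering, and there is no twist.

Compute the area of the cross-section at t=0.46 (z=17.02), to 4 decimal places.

Cross-section at t=0.46: each vertex is (1-t)·p0[i] + t·p1[i].
  v1: (1-0.46)·(2.73,3.64) + 0.46·(-0.68,1.05) = (1.1614,2.4486)
  v2: (1-0.46)·(0.6,4.47) + 0.46·(-1.36,1.76) = (-0.3016,3.2234)
  v3: (1-0.46)·(-1.98,0.43) + 0.46·(-3.56,0.23) = (-2.7068,0.3380)
  v4: (1-0.46)·(-0.97,-4.59) + 0.46·(-2.13,-2.63) = (-1.5036,-3.6884)
  v5: (1-0.46)·(2.04,-2.8) + 0.46·(-0.67,-1.49) = (0.7934,-2.1974)
  v6: (1-0.46)·(3.28,-0.75) + 0.46·(-0.29,-0.49) = (1.6378,-0.6304)
Shoelace sum Σ(x_i·y_{i+1} − x_{i+1}·y_i):
  i=1: 1.1614·3.2234 − -0.3016·2.4486 = +4.4822 (running +4.4822)
  i=2: -0.3016·0.3380 − -2.7068·3.2234 = +8.6232 (running +13.1053)
  i=3: -2.7068·-3.6884 − -1.5036·0.3380 = +10.4920 (running +23.5973)
  i=4: -1.5036·-2.1974 − 0.7934·-3.6884 = +6.2304 (running +29.8277)
  i=5: 0.7934·-0.6304 − 1.6378·-2.1974 = +3.0987 (running +32.9264)
  i=6: 1.6378·2.4486 − 1.1614·-0.6304 = +4.7425 (running +37.6689)
Area = |Σ|/2 = |37.6689|/2 = 18.8344

Area at t=0.46: 18.8344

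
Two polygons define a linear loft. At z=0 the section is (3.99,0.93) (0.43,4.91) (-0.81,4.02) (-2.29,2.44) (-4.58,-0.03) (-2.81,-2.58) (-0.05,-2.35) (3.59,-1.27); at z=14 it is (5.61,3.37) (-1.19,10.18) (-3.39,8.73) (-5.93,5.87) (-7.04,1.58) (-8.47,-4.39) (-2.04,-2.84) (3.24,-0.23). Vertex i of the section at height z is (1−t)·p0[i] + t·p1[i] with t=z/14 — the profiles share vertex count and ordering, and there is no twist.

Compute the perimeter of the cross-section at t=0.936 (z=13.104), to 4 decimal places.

Perimeter at t=0.936: 42.1354

Cross-section at t=0.936: each vertex is (1-t)·p0[i] + t·p1[i].
  v1: (1-0.936)·(3.99,0.93) + 0.936·(5.61,3.37) = (5.5063,3.2138)
  v2: (1-0.936)·(0.43,4.91) + 0.936·(-1.19,10.18) = (-1.0863,9.8427)
  v3: (1-0.936)·(-0.81,4.02) + 0.936·(-3.39,8.73) = (-3.2249,8.4286)
  v4: (1-0.936)·(-2.29,2.44) + 0.936·(-5.93,5.87) = (-5.6970,5.6505)
  v5: (1-0.936)·(-4.58,-0.03) + 0.936·(-7.04,1.58) = (-6.8826,1.4770)
  v6: (1-0.936)·(-2.81,-2.58) + 0.936·(-8.47,-4.39) = (-8.1078,-4.2742)
  v7: (1-0.936)·(-0.05,-2.35) + 0.936·(-2.04,-2.84) = (-1.9126,-2.8086)
  v8: (1-0.936)·(3.59,-1.27) + 0.936·(3.24,-0.23) = (3.2624,-0.2966)
Perimeter = Σ |v_{i+1} − v_i|:
  edge 1→2: √(-6.5926² + 6.6289²) = 9.3491 (running 9.3491)
  edge 2→3: √(-2.1386² + -1.4142²) = 2.5638 (running 11.9129)
  edge 3→4: √(-2.4722² + -2.7781²) = 3.7188 (running 15.6317)
  edge 4→5: √(-1.1855² + -4.1735²) = 4.3386 (running 19.9703)
  edge 5→6: √(-1.2252² + -5.7511²) = 5.8802 (running 25.8505)
  edge 6→7: √(6.1951² + 1.4655²) = 6.3661 (running 32.2166)
  edge 7→8: √(5.1750² + 2.5121²) = 5.7525 (running 37.9691)
  edge 8→1: √(2.2439² + 3.5104²) = 4.1663 (running 42.1354)
Perimeter = 42.1354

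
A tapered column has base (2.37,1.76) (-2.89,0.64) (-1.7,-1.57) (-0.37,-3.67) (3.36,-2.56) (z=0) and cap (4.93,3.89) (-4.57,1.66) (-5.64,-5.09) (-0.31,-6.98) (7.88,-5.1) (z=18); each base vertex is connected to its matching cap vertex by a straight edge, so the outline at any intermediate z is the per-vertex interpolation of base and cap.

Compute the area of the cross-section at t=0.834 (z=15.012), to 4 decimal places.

Area at t=0.834: 86.4564

Cross-section at t=0.834: each vertex is (1-t)·p0[i] + t·p1[i].
  v1: (1-0.834)·(2.37,1.76) + 0.834·(4.93,3.89) = (4.5050,3.5364)
  v2: (1-0.834)·(-2.89,0.64) + 0.834·(-4.57,1.66) = (-4.2911,1.4907)
  v3: (1-0.834)·(-1.7,-1.57) + 0.834·(-5.64,-5.09) = (-4.9860,-4.5057)
  v4: (1-0.834)·(-0.37,-3.67) + 0.834·(-0.31,-6.98) = (-0.3200,-6.4305)
  v5: (1-0.834)·(3.36,-2.56) + 0.834·(7.88,-5.1) = (7.1297,-4.6784)
Shoelace sum Σ(x_i·y_{i+1} − x_{i+1}·y_i):
  i=1: 4.5050·1.4907 − -4.2911·3.5364 = +21.8908 (running +21.8908)
  i=2: -4.2911·-4.5057 − -4.9860·1.4907 = +26.7669 (running +48.6577)
  i=3: -4.9860·-6.4305 − -0.3200·-4.5057 = +30.6208 (running +79.2784)
  i=4: -0.3200·-4.6784 − 7.1297·-6.4305 = +47.3446 (running +126.6230)
  i=5: 7.1297·3.5364 − 4.5050·-4.6784 = +46.2897 (running +172.9128)
Area = |Σ|/2 = |172.9128|/2 = 86.4564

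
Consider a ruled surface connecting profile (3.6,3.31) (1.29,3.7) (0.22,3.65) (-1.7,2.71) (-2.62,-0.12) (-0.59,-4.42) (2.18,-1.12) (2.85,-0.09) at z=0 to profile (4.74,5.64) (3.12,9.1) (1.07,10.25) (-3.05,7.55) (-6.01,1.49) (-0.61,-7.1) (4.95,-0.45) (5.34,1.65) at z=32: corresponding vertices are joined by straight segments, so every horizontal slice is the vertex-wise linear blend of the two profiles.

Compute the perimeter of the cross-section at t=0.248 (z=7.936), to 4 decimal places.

Cross-section at t=0.248: each vertex is (1-t)·p0[i] + t·p1[i].
  v1: (1-0.248)·(3.6,3.31) + 0.248·(4.74,5.64) = (3.8827,3.8878)
  v2: (1-0.248)·(1.29,3.7) + 0.248·(3.12,9.1) = (1.7438,5.0392)
  v3: (1-0.248)·(0.22,3.65) + 0.248·(1.07,10.25) = (0.4308,5.2868)
  v4: (1-0.248)·(-1.7,2.71) + 0.248·(-3.05,7.55) = (-2.0348,3.9103)
  v5: (1-0.248)·(-2.62,-0.12) + 0.248·(-6.01,1.49) = (-3.4607,0.2793)
  v6: (1-0.248)·(-0.59,-4.42) + 0.248·(-0.61,-7.1) = (-0.5950,-5.0846)
  v7: (1-0.248)·(2.18,-1.12) + 0.248·(4.95,-0.45) = (2.8670,-0.9538)
  v8: (1-0.248)·(2.85,-0.09) + 0.248·(5.34,1.65) = (3.4675,0.3415)
Perimeter = Σ |v_{i+1} − v_i|:
  edge 1→2: √(-2.1389² + 1.1514²) = 2.4291 (running 2.4291)
  edge 2→3: √(-1.3130² + 0.2476²) = 1.3362 (running 3.7653)
  edge 3→4: √(-2.4656² + -1.3765²) = 2.8238 (running 6.5891)
  edge 4→5: √(-1.4259² + -3.6310²) = 3.9010 (running 10.4901)
  edge 5→6: √(2.8658² + -5.3639²) = 6.0815 (running 16.5715)
  edge 6→7: √(3.4619² + 4.1308²) = 5.3897 (running 21.9612)
  edge 7→8: √(0.6006² + 1.2954²) = 1.4278 (running 23.3890)
  edge 8→1: √(0.4152² + 3.5463²) = 3.5705 (running 26.9595)
Perimeter = 26.9595

Perimeter at t=0.248: 26.9595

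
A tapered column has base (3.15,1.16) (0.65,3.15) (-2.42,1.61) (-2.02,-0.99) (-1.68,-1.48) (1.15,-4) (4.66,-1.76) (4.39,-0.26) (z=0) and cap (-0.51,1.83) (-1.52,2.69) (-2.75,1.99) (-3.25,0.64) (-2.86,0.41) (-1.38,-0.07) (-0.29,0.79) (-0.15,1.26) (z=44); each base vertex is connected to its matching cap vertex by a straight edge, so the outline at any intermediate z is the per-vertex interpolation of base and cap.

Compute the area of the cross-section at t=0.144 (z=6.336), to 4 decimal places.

Area at t=0.144: 26.1099

Cross-section at t=0.144: each vertex is (1-t)·p0[i] + t·p1[i].
  v1: (1-0.144)·(3.15,1.16) + 0.144·(-0.51,1.83) = (2.6230,1.2565)
  v2: (1-0.144)·(0.65,3.15) + 0.144·(-1.52,2.69) = (0.3375,3.0838)
  v3: (1-0.144)·(-2.42,1.61) + 0.144·(-2.75,1.99) = (-2.4675,1.6647)
  v4: (1-0.144)·(-2.02,-0.99) + 0.144·(-3.25,0.64) = (-2.1971,-0.7553)
  v5: (1-0.144)·(-1.68,-1.48) + 0.144·(-2.86,0.41) = (-1.8499,-1.2078)
  v6: (1-0.144)·(1.15,-4) + 0.144·(-1.38,-0.07) = (0.7857,-3.4341)
  v7: (1-0.144)·(4.66,-1.76) + 0.144·(-0.29,0.79) = (3.9472,-1.3928)
  v8: (1-0.144)·(4.39,-0.26) + 0.144·(-0.15,1.26) = (3.7362,-0.0411)
Shoelace sum Σ(x_i·y_{i+1} − x_{i+1}·y_i):
  i=1: 2.6230·3.0838 − 0.3375·1.2565 = +7.6645 (running +7.6645)
  i=2: 0.3375·1.6647 − -2.4675·3.0838 = +8.1711 (running +15.8356)
  i=3: -2.4675·-0.7553 − -2.1971·1.6647 = +5.5213 (running +21.3569)
  i=4: -2.1971·-1.2078 − -1.8499·-0.7553 = +1.2566 (running +22.6134)
  i=5: -1.8499·-3.4341 − 0.7857·-1.2078 = +7.3017 (running +29.9152)
  i=6: 0.7857·-1.3928 − 3.9472·-3.4341 = +12.4607 (running +42.3759)
  i=7: 3.9472·-0.0411 − 3.7362·-1.3928 = +5.0415 (running +47.4174)
  i=8: 3.7362·1.2565 − 2.6230·-0.0411 = +4.8024 (running +52.2198)
Area = |Σ|/2 = |52.2198|/2 = 26.1099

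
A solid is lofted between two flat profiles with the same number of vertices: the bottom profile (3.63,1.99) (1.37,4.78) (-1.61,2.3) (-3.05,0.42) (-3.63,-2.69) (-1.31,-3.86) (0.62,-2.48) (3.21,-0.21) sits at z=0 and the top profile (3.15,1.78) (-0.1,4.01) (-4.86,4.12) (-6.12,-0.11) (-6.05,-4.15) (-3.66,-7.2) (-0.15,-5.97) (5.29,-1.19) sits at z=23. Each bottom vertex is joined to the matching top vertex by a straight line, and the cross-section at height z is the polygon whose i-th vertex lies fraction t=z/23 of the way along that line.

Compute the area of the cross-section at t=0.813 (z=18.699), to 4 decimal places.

Area at t=0.813: 76.7813

Cross-section at t=0.813: each vertex is (1-t)·p0[i] + t·p1[i].
  v1: (1-0.813)·(3.63,1.99) + 0.813·(3.15,1.78) = (3.2398,1.8193)
  v2: (1-0.813)·(1.37,4.78) + 0.813·(-0.1,4.01) = (0.1749,4.1540)
  v3: (1-0.813)·(-1.61,2.3) + 0.813·(-4.86,4.12) = (-4.2523,3.7797)
  v4: (1-0.813)·(-3.05,0.42) + 0.813·(-6.12,-0.11) = (-5.5459,-0.0109)
  v5: (1-0.813)·(-3.63,-2.69) + 0.813·(-6.05,-4.15) = (-5.5975,-3.8770)
  v6: (1-0.813)·(-1.31,-3.86) + 0.813·(-3.66,-7.2) = (-3.2205,-6.5754)
  v7: (1-0.813)·(0.62,-2.48) + 0.813·(-0.15,-5.97) = (-0.0060,-5.3174)
  v8: (1-0.813)·(3.21,-0.21) + 0.813·(5.29,-1.19) = (4.9010,-1.0067)
Shoelace sum Σ(x_i·y_{i+1} − x_{i+1}·y_i):
  i=1: 3.2398·4.1540 − 0.1749·1.8193 = +13.1398 (running +13.1398)
  i=2: 0.1749·3.7797 − -4.2523·4.1540 = +18.3248 (running +31.4646)
  i=3: -4.2523·-0.0109 − -5.5459·3.7797 = +21.0080 (running +52.4725)
  i=4: -5.5459·-3.8770 − -5.5975·-0.0109 = +21.4404 (running +73.9130)
  i=5: -5.5975·-6.5754 − -3.2205·-3.8770 = +24.3196 (running +98.2326)
  i=6: -3.2205·-5.3174 − -0.0060·-6.5754 = +17.0853 (running +115.3180)
  i=7: -0.0060·-1.0067 − 4.9010·-5.3174 = +26.0667 (running +141.3846)
  i=8: 4.9010·1.8193 − 3.2398·-1.0067 = +12.1779 (running +153.5626)
Area = |Σ|/2 = |153.5626|/2 = 76.7813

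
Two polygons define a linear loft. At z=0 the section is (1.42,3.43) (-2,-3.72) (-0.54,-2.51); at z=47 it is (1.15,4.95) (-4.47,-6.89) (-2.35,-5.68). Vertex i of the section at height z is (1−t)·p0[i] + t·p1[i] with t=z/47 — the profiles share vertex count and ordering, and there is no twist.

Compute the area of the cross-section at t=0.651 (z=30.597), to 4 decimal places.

Area at t=0.651: 6.7047

Cross-section at t=0.651: each vertex is (1-t)·p0[i] + t·p1[i].
  v1: (1-0.651)·(1.42,3.43) + 0.651·(1.15,4.95) = (1.2442,4.4195)
  v2: (1-0.651)·(-2,-3.72) + 0.651·(-4.47,-6.89) = (-3.6080,-5.7837)
  v3: (1-0.651)·(-0.54,-2.51) + 0.651·(-2.35,-5.68) = (-1.7183,-4.5737)
Shoelace sum Σ(x_i·y_{i+1} − x_{i+1}·y_i):
  i=1: 1.2442·-5.7837 − -3.6080·4.4195 = +8.7493 (running +8.7493)
  i=2: -3.6080·-4.5737 − -1.7183·-5.7837 = +6.5635 (running +15.3128)
  i=3: -1.7183·4.4195 − 1.2442·-4.5737 = -1.9034 (running +13.4094)
Area = |Σ|/2 = |13.4094|/2 = 6.7047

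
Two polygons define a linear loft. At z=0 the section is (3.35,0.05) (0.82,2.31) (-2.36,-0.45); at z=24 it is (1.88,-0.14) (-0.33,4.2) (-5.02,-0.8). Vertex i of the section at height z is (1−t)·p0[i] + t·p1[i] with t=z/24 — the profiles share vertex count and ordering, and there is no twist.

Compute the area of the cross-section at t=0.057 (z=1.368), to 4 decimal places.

Area at t=0.057: 7.5109

Cross-section at t=0.057: each vertex is (1-t)·p0[i] + t·p1[i].
  v1: (1-0.057)·(3.35,0.05) + 0.057·(1.88,-0.14) = (3.2662,0.0392)
  v2: (1-0.057)·(0.82,2.31) + 0.057·(-0.33,4.2) = (0.7544,2.4177)
  v3: (1-0.057)·(-2.36,-0.45) + 0.057·(-5.02,-0.8) = (-2.5116,-0.4699)
Shoelace sum Σ(x_i·y_{i+1} − x_{i+1}·y_i):
  i=1: 3.2662·2.4177 − 0.7544·0.0392 = +7.8673 (running +7.8673)
  i=2: 0.7544·-0.4699 − -2.5116·2.4177 = +5.7179 (running +13.5851)
  i=3: -2.5116·0.0392 − 3.2662·-0.4699 = +1.4366 (running +15.0217)
Area = |Σ|/2 = |15.0217|/2 = 7.5109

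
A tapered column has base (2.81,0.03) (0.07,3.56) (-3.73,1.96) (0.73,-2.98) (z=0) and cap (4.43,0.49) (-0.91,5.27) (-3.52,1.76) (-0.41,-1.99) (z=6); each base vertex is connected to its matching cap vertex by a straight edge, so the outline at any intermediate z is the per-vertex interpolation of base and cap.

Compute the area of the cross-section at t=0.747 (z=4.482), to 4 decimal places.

Area at t=0.747: 26.4836

Cross-section at t=0.747: each vertex is (1-t)·p0[i] + t·p1[i].
  v1: (1-0.747)·(2.81,0.03) + 0.747·(4.43,0.49) = (4.0201,0.3736)
  v2: (1-0.747)·(0.07,3.56) + 0.747·(-0.91,5.27) = (-0.6621,4.8374)
  v3: (1-0.747)·(-3.73,1.96) + 0.747·(-3.52,1.76) = (-3.5731,1.8106)
  v4: (1-0.747)·(0.73,-2.98) + 0.747·(-0.41,-1.99) = (-0.1216,-2.2405)
Shoelace sum Σ(x_i·y_{i+1} − x_{i+1}·y_i):
  i=1: 4.0201·4.8374 − -0.6621·0.3736 = +19.6943 (running +19.6943)
  i=2: -0.6621·1.8106 − -3.5731·4.8374 = +16.0858 (running +35.7801)
  i=3: -3.5731·-2.2405 − -0.1216·1.8106 = +8.2256 (running +44.0057)
  i=4: -0.1216·0.3736 − 4.0201·-2.2405 = +8.9616 (running +52.9673)
Area = |Σ|/2 = |52.9673|/2 = 26.4836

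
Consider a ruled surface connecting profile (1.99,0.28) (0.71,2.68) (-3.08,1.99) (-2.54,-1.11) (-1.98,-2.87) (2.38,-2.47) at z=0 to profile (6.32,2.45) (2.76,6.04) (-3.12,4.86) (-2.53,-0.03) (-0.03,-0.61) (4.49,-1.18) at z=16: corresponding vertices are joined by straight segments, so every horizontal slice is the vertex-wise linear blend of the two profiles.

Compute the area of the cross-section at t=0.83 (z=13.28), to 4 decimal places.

Area at t=0.83: 44.1427

Cross-section at t=0.83: each vertex is (1-t)·p0[i] + t·p1[i].
  v1: (1-0.83)·(1.99,0.28) + 0.83·(6.32,2.45) = (5.5839,2.0811)
  v2: (1-0.83)·(0.71,2.68) + 0.83·(2.76,6.04) = (2.4115,5.4688)
  v3: (1-0.83)·(-3.08,1.99) + 0.83·(-3.12,4.86) = (-3.1132,4.3721)
  v4: (1-0.83)·(-2.54,-1.11) + 0.83·(-2.53,-0.03) = (-2.5317,-0.2136)
  v5: (1-0.83)·(-1.98,-2.87) + 0.83·(-0.03,-0.61) = (-0.3615,-0.9942)
  v6: (1-0.83)·(2.38,-2.47) + 0.83·(4.49,-1.18) = (4.1313,-1.3993)
Shoelace sum Σ(x_i·y_{i+1} − x_{i+1}·y_i):
  i=1: 5.5839·5.4688 − 2.4115·2.0811 = +25.5187 (running +25.5187)
  i=2: 2.4115·4.3721 − -3.1132·5.4688 = +27.5688 (running +53.0874)
  i=3: -3.1132·-0.2136 − -2.5317·4.3721 = +11.7338 (running +64.8213)
  i=4: -2.5317·-0.9942 − -0.3615·-0.2136 = +2.4398 (running +67.2611)
  i=5: -0.3615·-1.3993 − 4.1313·-0.9942 = +4.6132 (running +71.8743)
  i=6: 4.1313·2.0811 − 5.5839·-1.3993 = +16.4112 (running +88.2855)
Area = |Σ|/2 = |88.2855|/2 = 44.1427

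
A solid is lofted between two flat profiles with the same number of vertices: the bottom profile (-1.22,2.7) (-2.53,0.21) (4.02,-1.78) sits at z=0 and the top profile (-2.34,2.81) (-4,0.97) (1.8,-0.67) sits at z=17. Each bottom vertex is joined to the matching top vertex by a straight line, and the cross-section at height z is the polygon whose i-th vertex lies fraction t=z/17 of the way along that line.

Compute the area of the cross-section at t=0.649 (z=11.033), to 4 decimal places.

Cross-section at t=0.649: each vertex is (1-t)·p0[i] + t·p1[i].
  v1: (1-0.649)·(-1.22,2.7) + 0.649·(-2.34,2.81) = (-1.9469,2.7714)
  v2: (1-0.649)·(-2.53,0.21) + 0.649·(-4,0.97) = (-3.4840,0.7032)
  v3: (1-0.649)·(4.02,-1.78) + 0.649·(1.8,-0.67) = (2.5792,-1.0596)
Shoelace sum Σ(x_i·y_{i+1} − x_{i+1}·y_i):
  i=1: -1.9469·0.7032 − -3.4840·2.7714 = +8.2865 (running +8.2865)
  i=2: -3.4840·-1.0596 − 2.5792·0.7032 = +1.8779 (running +10.1644)
  i=3: 2.5792·2.7714 − -1.9469·-1.0596 = +5.0851 (running +15.2495)
Area = |Σ|/2 = |15.2495|/2 = 7.6247

Area at t=0.649: 7.6247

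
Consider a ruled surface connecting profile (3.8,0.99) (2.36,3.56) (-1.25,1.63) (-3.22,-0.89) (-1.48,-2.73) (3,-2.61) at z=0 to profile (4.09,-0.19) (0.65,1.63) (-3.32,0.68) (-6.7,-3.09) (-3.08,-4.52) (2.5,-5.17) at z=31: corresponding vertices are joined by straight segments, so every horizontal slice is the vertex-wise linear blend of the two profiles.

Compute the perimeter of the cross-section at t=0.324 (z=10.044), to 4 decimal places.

Cross-section at t=0.324: each vertex is (1-t)·p0[i] + t·p1[i].
  v1: (1-0.324)·(3.8,0.99) + 0.324·(4.09,-0.19) = (3.8940,0.6077)
  v2: (1-0.324)·(2.36,3.56) + 0.324·(0.65,1.63) = (1.8060,2.9347)
  v3: (1-0.324)·(-1.25,1.63) + 0.324·(-3.32,0.68) = (-1.9207,1.3222)
  v4: (1-0.324)·(-3.22,-0.89) + 0.324·(-6.7,-3.09) = (-4.3475,-1.6028)
  v5: (1-0.324)·(-1.48,-2.73) + 0.324·(-3.08,-4.52) = (-1.9984,-3.3100)
  v6: (1-0.324)·(3,-2.61) + 0.324·(2.5,-5.17) = (2.8380,-3.4394)
Perimeter = Σ |v_{i+1} − v_i|:
  edge 1→2: √(-2.0880² + 2.3270²) = 3.1264 (running 3.1264)
  edge 2→3: √(-3.7266² + -1.6125²) = 4.0605 (running 7.1870)
  edge 3→4: √(-2.4268² + -2.9250²) = 3.8007 (running 10.9877)
  edge 4→5: √(2.3491² + -1.7072²) = 2.9039 (running 13.8916)
  edge 5→6: √(4.8364² + -0.1295²) = 4.8381 (running 18.7297)
  edge 6→1: √(1.0560² + 4.0471²) = 4.1826 (running 22.9123)
Perimeter = 22.9123

Perimeter at t=0.324: 22.9123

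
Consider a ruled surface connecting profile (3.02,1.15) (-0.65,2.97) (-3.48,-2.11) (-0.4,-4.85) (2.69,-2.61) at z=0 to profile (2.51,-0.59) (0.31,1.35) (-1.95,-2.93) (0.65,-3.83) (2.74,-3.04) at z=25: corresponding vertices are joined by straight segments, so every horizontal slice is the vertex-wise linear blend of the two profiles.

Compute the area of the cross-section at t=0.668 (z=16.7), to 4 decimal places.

Cross-section at t=0.668: each vertex is (1-t)·p0[i] + t·p1[i].
  v1: (1-0.668)·(3.02,1.15) + 0.668·(2.51,-0.59) = (2.6793,-0.0123)
  v2: (1-0.668)·(-0.65,2.97) + 0.668·(0.31,1.35) = (-0.0087,1.8878)
  v3: (1-0.668)·(-3.48,-2.11) + 0.668·(-1.95,-2.93) = (-2.4580,-2.6578)
  v4: (1-0.668)·(-0.4,-4.85) + 0.668·(0.65,-3.83) = (0.3014,-4.1686)
  v5: (1-0.668)·(2.69,-2.61) + 0.668·(2.74,-3.04) = (2.7234,-2.8972)
Shoelace sum Σ(x_i·y_{i+1} − x_{i+1}·y_i):
  i=1: 2.6793·1.8878 − -0.0087·-0.0123 = +5.0580 (running +5.0580)
  i=2: -0.0087·-2.6578 − -2.4580·1.8878 = +4.6634 (running +9.7214)
  i=3: -2.4580·-4.1686 − 0.3014·-2.6578 = +11.0474 (running +20.7688)
  i=4: 0.3014·-2.8972 − 2.7234·-4.1686 = +10.4796 (running +31.2485)
  i=5: 2.7234·-0.0123 − 2.6793·-2.8972 = +7.7291 (running +38.9776)
Area = |Σ|/2 = |38.9776|/2 = 19.4888

Area at t=0.668: 19.4888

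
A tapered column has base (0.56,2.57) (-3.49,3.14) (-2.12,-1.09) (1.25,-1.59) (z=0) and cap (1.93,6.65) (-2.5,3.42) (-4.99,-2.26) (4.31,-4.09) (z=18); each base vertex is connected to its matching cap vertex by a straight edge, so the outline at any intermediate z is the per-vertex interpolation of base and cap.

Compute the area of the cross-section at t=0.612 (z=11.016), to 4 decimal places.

Cross-section at t=0.612: each vertex is (1-t)·p0[i] + t·p1[i].
  v1: (1-0.612)·(0.56,2.57) + 0.612·(1.93,6.65) = (1.3984,5.0670)
  v2: (1-0.612)·(-3.49,3.14) + 0.612·(-2.5,3.42) = (-2.8841,3.3114)
  v3: (1-0.612)·(-2.12,-1.09) + 0.612·(-4.99,-2.26) = (-3.8764,-1.8060)
  v4: (1-0.612)·(1.25,-1.59) + 0.612·(4.31,-4.09) = (3.1227,-3.1200)
Shoelace sum Σ(x_i·y_{i+1} − x_{i+1}·y_i):
  i=1: 1.3984·3.3114 − -2.8841·5.0670 = +19.2445 (running +19.2445)
  i=2: -2.8841·-1.8060 − -3.8764·3.3114 = +18.0451 (running +37.2896)
  i=3: -3.8764·-3.1200 − 3.1227·-1.8060 = +17.7343 (running +55.0238)
  i=4: 3.1227·5.0670 − 1.3984·-3.1200 = +20.1858 (running +75.2097)
Area = |Σ|/2 = |75.2097|/2 = 37.6048

Area at t=0.612: 37.6048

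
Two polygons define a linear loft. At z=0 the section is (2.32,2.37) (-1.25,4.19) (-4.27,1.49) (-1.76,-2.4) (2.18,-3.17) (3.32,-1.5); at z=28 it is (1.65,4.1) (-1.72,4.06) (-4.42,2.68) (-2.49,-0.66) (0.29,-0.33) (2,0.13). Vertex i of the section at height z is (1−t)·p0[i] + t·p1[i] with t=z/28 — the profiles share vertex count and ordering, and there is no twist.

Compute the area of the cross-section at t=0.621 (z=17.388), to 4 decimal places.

Cross-section at t=0.621: each vertex is (1-t)·p0[i] + t·p1[i].
  v1: (1-0.621)·(2.32,2.37) + 0.621·(1.65,4.1) = (1.9039,3.4443)
  v2: (1-0.621)·(-1.25,4.19) + 0.621·(-1.72,4.06) = (-1.5419,4.1093)
  v3: (1-0.621)·(-4.27,1.49) + 0.621·(-4.42,2.68) = (-4.3631,2.2290)
  v4: (1-0.621)·(-1.76,-2.4) + 0.621·(-2.49,-0.66) = (-2.2133,-1.3195)
  v5: (1-0.621)·(2.18,-3.17) + 0.621·(0.29,-0.33) = (1.0063,-1.4064)
  v6: (1-0.621)·(3.32,-1.5) + 0.621·(2,0.13) = (2.5003,-0.4878)
Shoelace sum Σ(x_i·y_{i+1} − x_{i+1}·y_i):
  i=1: 1.9039·4.1093 − -1.5419·3.4443 = +13.1345 (running +13.1345)
  i=2: -1.5419·2.2290 − -4.3631·4.1093 = +14.4925 (running +27.6270)
  i=3: -4.3631·-1.3195 − -2.2133·2.2290 = +10.6905 (running +38.3175)
  i=4: -2.2133·-1.4064 − 1.0063·-1.3195 = +4.4405 (running +42.7580)
  i=5: 1.0063·-0.4878 − 2.5003·-1.4064 = +3.0254 (running +45.7835)
  i=6: 2.5003·3.4443 − 1.9039·-0.4878 = +9.5405 (running +55.3240)
Area = |Σ|/2 = |55.3240|/2 = 27.6620

Area at t=0.621: 27.6620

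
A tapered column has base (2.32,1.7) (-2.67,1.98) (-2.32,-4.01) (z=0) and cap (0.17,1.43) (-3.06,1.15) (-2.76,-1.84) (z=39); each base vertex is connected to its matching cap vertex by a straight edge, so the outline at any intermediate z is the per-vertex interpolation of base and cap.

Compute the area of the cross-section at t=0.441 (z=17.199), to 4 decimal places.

Cross-section at t=0.441: each vertex is (1-t)·p0[i] + t·p1[i].
  v1: (1-0.441)·(2.32,1.7) + 0.441·(0.17,1.43) = (1.3718,1.5809)
  v2: (1-0.441)·(-2.67,1.98) + 0.441·(-3.06,1.15) = (-2.8420,1.6140)
  v3: (1-0.441)·(-2.32,-4.01) + 0.441·(-2.76,-1.84) = (-2.5140,-3.0530)
Shoelace sum Σ(x_i·y_{i+1} − x_{i+1}·y_i):
  i=1: 1.3718·1.6140 − -2.8420·1.5809 = +6.7071 (running +6.7071)
  i=2: -2.8420·-3.0530 − -2.5140·1.6140 = +12.7343 (running +19.4414)
  i=3: -2.5140·1.5809 − 1.3718·-3.0530 = +0.2138 (running +19.6552)
Area = |Σ|/2 = |19.6552|/2 = 9.8276

Area at t=0.441: 9.8276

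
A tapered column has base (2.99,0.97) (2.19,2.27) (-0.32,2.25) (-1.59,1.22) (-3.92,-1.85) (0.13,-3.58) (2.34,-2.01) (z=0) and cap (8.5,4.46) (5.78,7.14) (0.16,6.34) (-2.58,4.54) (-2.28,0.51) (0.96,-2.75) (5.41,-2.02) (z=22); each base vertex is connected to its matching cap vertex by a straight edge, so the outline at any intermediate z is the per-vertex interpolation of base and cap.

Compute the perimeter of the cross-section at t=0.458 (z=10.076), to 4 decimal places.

Cross-section at t=0.458: each vertex is (1-t)·p0[i] + t·p1[i].
  v1: (1-0.458)·(2.99,0.97) + 0.458·(8.5,4.46) = (5.5136,2.5684)
  v2: (1-0.458)·(2.19,2.27) + 0.458·(5.78,7.14) = (3.8342,4.5005)
  v3: (1-0.458)·(-0.32,2.25) + 0.458·(0.16,6.34) = (-0.1002,4.1232)
  v4: (1-0.458)·(-1.59,1.22) + 0.458·(-2.58,4.54) = (-2.0434,2.7406)
  v5: (1-0.458)·(-3.92,-1.85) + 0.458·(-2.28,0.51) = (-3.1689,-0.7691)
  v6: (1-0.458)·(0.13,-3.58) + 0.458·(0.96,-2.75) = (0.5101,-3.1999)
  v7: (1-0.458)·(2.34,-2.01) + 0.458·(5.41,-2.02) = (3.7461,-2.0146)
Perimeter = Σ |v_{i+1} − v_i|:
  edge 1→2: √(-1.6794² + 1.9320²) = 2.5599 (running 2.5599)
  edge 2→3: √(-3.9344² + -0.3772²) = 3.9524 (running 6.5123)
  edge 3→4: √(-1.9433² + -1.3827²) = 2.3850 (running 8.8973)
  edge 4→5: √(-1.1255² + -3.5097²) = 3.6857 (running 12.5830)
  edge 5→6: √(3.6790² + -2.4307²) = 4.4095 (running 16.9925)
  edge 6→7: √(3.2359² + 1.1853²) = 3.4462 (running 20.4387)
  edge 7→1: √(1.7675² + 4.5830²) = 4.9120 (running 25.3507)
Perimeter = 25.3507

Perimeter at t=0.458: 25.3507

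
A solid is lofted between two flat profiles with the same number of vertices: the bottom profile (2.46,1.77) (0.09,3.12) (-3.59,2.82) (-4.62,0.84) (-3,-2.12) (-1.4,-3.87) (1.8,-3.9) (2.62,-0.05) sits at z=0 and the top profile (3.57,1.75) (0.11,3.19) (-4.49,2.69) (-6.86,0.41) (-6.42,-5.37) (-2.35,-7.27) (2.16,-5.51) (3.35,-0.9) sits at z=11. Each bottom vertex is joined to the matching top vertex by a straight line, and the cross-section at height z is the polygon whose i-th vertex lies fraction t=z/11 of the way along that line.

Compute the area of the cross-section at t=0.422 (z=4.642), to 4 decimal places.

Area at t=0.422: 55.9034

Cross-section at t=0.422: each vertex is (1-t)·p0[i] + t·p1[i].
  v1: (1-0.422)·(2.46,1.77) + 0.422·(3.57,1.75) = (2.9284,1.7616)
  v2: (1-0.422)·(0.09,3.12) + 0.422·(0.11,3.19) = (0.0984,3.1495)
  v3: (1-0.422)·(-3.59,2.82) + 0.422·(-4.49,2.69) = (-3.9698,2.7651)
  v4: (1-0.422)·(-4.62,0.84) + 0.422·(-6.86,0.41) = (-5.5653,0.6585)
  v5: (1-0.422)·(-3,-2.12) + 0.422·(-6.42,-5.37) = (-4.4432,-3.4915)
  v6: (1-0.422)·(-1.4,-3.87) + 0.422·(-2.35,-7.27) = (-1.8009,-5.3048)
  v7: (1-0.422)·(1.8,-3.9) + 0.422·(2.16,-5.51) = (1.9519,-4.5794)
  v8: (1-0.422)·(2.62,-0.05) + 0.422·(3.35,-0.9) = (2.9281,-0.4087)
Shoelace sum Σ(x_i·y_{i+1} − x_{i+1}·y_i):
  i=1: 2.9284·3.1495 − 0.0984·1.7616 = +9.0498 (running +9.0498)
  i=2: 0.0984·2.7651 − -3.9698·3.1495 = +12.7752 (running +21.8250)
  i=3: -3.9698·0.6585 − -5.5653·2.7651 = +12.7745 (running +34.5995)
  i=4: -5.5653·-3.4915 − -4.4432·0.6585 = +22.3572 (running +56.9567)
  i=5: -4.4432·-5.3048 − -1.8009·-3.4915 = +17.2827 (running +74.2394)
  i=6: -1.8009·-4.5794 − 1.9519·-5.3048 = +18.6016 (running +92.8410)
  i=7: 1.9519·-0.4087 − 2.9281·-4.5794 = +12.6111 (running +105.4521)
  i=8: 2.9281·1.7616 − 2.9284·-0.4087 = +6.3548 (running +111.8069)
Area = |Σ|/2 = |111.8069|/2 = 55.9034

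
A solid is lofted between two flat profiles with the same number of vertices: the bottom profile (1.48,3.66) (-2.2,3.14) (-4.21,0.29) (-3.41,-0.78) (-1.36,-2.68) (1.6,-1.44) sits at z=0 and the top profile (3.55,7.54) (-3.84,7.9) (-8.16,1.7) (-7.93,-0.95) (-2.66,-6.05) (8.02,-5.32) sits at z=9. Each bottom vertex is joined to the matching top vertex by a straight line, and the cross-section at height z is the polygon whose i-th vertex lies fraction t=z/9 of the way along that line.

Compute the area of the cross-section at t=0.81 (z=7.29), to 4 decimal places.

Cross-section at t=0.81: each vertex is (1-t)·p0[i] + t·p1[i].
  v1: (1-0.81)·(1.48,3.66) + 0.81·(3.55,7.54) = (3.1567,6.8028)
  v2: (1-0.81)·(-2.2,3.14) + 0.81·(-3.84,7.9) = (-3.5284,6.9956)
  v3: (1-0.81)·(-4.21,0.29) + 0.81·(-8.16,1.7) = (-7.4095,1.4321)
  v4: (1-0.81)·(-3.41,-0.78) + 0.81·(-7.93,-0.95) = (-7.0712,-0.9177)
  v5: (1-0.81)·(-1.36,-2.68) + 0.81·(-2.66,-6.05) = (-2.4130,-5.4097)
  v6: (1-0.81)·(1.6,-1.44) + 0.81·(8.02,-5.32) = (6.8002,-4.5828)
Shoelace sum Σ(x_i·y_{i+1} − x_{i+1}·y_i):
  i=1: 3.1567·6.9956 − -3.5284·6.8028 = +46.0860 (running +46.0860)
  i=2: -3.5284·1.4321 − -7.4095·6.9956 = +46.7809 (running +92.8669)
  i=3: -7.4095·-0.9177 − -7.0712·1.4321 = +16.9264 (running +109.7933)
  i=4: -7.0712·-5.4097 − -2.4130·-0.9177 = +36.0387 (running +145.8319)
  i=5: -2.4130·-4.5828 − 6.8002·-5.4097 = +47.8453 (running +193.6772)
  i=6: 6.8002·6.8028 − 3.1567·-4.5828 = +60.7269 (running +254.4042)
Area = |Σ|/2 = |254.4042|/2 = 127.2021

Area at t=0.81: 127.2021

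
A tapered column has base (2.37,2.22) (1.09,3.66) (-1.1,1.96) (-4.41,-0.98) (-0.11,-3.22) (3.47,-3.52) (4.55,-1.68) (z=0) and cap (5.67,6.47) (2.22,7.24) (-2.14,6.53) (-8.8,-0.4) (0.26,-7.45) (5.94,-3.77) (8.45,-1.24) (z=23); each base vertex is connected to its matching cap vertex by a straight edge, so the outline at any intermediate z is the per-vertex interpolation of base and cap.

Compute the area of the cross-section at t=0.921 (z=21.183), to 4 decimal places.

Cross-section at t=0.921: each vertex is (1-t)·p0[i] + t·p1[i].
  v1: (1-0.921)·(2.37,2.22) + 0.921·(5.67,6.47) = (5.4093,6.1342)
  v2: (1-0.921)·(1.09,3.66) + 0.921·(2.22,7.24) = (2.1307,6.9572)
  v3: (1-0.921)·(-1.1,1.96) + 0.921·(-2.14,6.53) = (-2.0578,6.1690)
  v4: (1-0.921)·(-4.41,-0.98) + 0.921·(-8.8,-0.4) = (-8.4532,-0.4458)
  v5: (1-0.921)·(-0.11,-3.22) + 0.921·(0.26,-7.45) = (0.2308,-7.1158)
  v6: (1-0.921)·(3.47,-3.52) + 0.921·(5.94,-3.77) = (5.7449,-3.7503)
  v7: (1-0.921)·(4.55,-1.68) + 0.921·(8.45,-1.24) = (8.1419,-1.2748)
Shoelace sum Σ(x_i·y_{i+1} − x_{i+1}·y_i):
  i=1: 5.4093·6.9572 − 2.1307·6.1342 = +24.5630 (running +24.5630)
  i=2: 2.1307·6.1690 − -2.0578·6.9572 = +27.4612 (running +52.0242)
  i=3: -2.0578·-0.4458 − -8.4532·6.1690 = +53.0649 (running +105.0891)
  i=4: -8.4532·-7.1158 − 0.2308·-0.4458 = +60.2543 (running +165.3435)
  i=5: 0.2308·-3.7503 − 5.7449·-7.1158 = +40.0141 (running +205.3575)
  i=6: 5.7449·-1.2748 − 8.1419·-3.7503 = +23.2108 (running +228.5684)
  i=7: 8.1419·6.1342 − 5.4093·-1.2748 = +56.8400 (running +285.4084)
Area = |Σ|/2 = |285.4084|/2 = 142.7042

Area at t=0.921: 142.7042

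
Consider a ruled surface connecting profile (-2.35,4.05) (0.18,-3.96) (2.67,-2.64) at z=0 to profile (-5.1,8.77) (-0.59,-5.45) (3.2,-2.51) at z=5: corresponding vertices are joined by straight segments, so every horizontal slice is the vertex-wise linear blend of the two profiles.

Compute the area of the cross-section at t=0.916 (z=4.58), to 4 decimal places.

Cross-section at t=0.916: each vertex is (1-t)·p0[i] + t·p1[i].
  v1: (1-0.916)·(-2.35,4.05) + 0.916·(-5.1,8.77) = (-4.8690,8.3735)
  v2: (1-0.916)·(0.18,-3.96) + 0.916·(-0.59,-5.45) = (-0.5253,-5.3248)
  v3: (1-0.916)·(2.67,-2.64) + 0.916·(3.2,-2.51) = (3.1555,-2.5209)
Shoelace sum Σ(x_i·y_{i+1} − x_{i+1}·y_i):
  i=1: -4.8690·-5.3248 − -0.5253·8.3735 = +30.3254 (running +30.3254)
  i=2: -0.5253·-2.5209 − 3.1555·-5.3248 = +18.1267 (running +48.4521)
  i=3: 3.1555·8.3735 − -4.8690·-2.5209 = +14.1481 (running +62.6003)
Area = |Σ|/2 = |62.6003|/2 = 31.3001

Area at t=0.916: 31.3001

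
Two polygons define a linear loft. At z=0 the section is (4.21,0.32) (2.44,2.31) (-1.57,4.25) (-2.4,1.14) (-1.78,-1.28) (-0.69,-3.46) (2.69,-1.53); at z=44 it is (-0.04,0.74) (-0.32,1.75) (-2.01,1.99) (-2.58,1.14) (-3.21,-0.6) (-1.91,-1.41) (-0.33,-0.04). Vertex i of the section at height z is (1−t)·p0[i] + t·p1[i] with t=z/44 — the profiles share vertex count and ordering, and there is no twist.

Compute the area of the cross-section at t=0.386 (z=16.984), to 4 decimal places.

Cross-section at t=0.386: each vertex is (1-t)·p0[i] + t·p1[i].
  v1: (1-0.386)·(4.21,0.32) + 0.386·(-0.04,0.74) = (2.5695,0.4821)
  v2: (1-0.386)·(2.44,2.31) + 0.386·(-0.32,1.75) = (1.3746,2.0938)
  v3: (1-0.386)·(-1.57,4.25) + 0.386·(-2.01,1.99) = (-1.7398,3.3776)
  v4: (1-0.386)·(-2.4,1.14) + 0.386·(-2.58,1.14) = (-2.4695,1.1400)
  v5: (1-0.386)·(-1.78,-1.28) + 0.386·(-3.21,-0.6) = (-2.3320,-1.0175)
  v6: (1-0.386)·(-0.69,-3.46) + 0.386·(-1.91,-1.41) = (-1.1609,-2.6687)
  v7: (1-0.386)·(2.69,-1.53) + 0.386·(-0.33,-0.04) = (1.5243,-0.9549)
Shoelace sum Σ(x_i·y_{i+1} − x_{i+1}·y_i):
  i=1: 2.5695·2.0938 − 1.3746·0.4821 = +4.7174 (running +4.7174)
  i=2: 1.3746·3.3776 − -1.7398·2.0938 = +8.2860 (running +13.0034)
  i=3: -1.7398·1.1400 − -2.4695·3.3776 = +6.3576 (running +19.3610)
  i=4: -2.4695·-1.0175 − -2.3320·1.1400 = +5.1712 (running +24.5322)
  i=5: -2.3320·-2.6687 − -1.1609·-1.0175 = +5.0421 (running +29.5743)
  i=6: -1.1609·-0.9549 − 1.5243·-2.6687 = +5.1764 (running +34.7506)
  i=7: 1.5243·0.4821 − 2.5695·-0.9549 = +3.1884 (running +37.9390)
Area = |Σ|/2 = |37.9390|/2 = 18.9695

Area at t=0.386: 18.9695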